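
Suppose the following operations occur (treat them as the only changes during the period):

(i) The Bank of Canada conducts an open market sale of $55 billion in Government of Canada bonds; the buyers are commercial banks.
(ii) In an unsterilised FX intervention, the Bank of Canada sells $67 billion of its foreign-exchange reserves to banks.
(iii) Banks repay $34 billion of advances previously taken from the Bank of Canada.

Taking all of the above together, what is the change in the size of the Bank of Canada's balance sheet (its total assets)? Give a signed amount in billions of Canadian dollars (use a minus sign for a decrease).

OMO sale (to banks) $55 billion: a Bank of Canada asset is shed → −$55B.
FX sale $67 billion: a Bank of Canada asset is shed → −$67B.
Discount-window repayment $34 billion: a Bank of Canada asset is shed → −$34B.
Net: −55 − 67 − 34 = -$156 billion.

-$156 billion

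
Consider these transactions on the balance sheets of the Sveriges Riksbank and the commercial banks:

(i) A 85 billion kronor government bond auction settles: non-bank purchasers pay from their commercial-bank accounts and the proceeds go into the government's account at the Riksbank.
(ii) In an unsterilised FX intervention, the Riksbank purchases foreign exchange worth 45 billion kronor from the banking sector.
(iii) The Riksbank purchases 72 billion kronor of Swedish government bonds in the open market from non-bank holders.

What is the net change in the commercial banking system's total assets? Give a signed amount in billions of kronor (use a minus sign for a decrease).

-13 billion

Riksbank balance sheet:
  Assets:      Securities +72B, Foreign assets +45B
  Liabilities: Bank reserves +32B, Government deposits +85B
Commercial banking system:
  Assets:      Reserves at CB +32B, Foreign assets −45B
  Liabilities: Checkable deposits −13B
Change in total bank assets = -13 billion.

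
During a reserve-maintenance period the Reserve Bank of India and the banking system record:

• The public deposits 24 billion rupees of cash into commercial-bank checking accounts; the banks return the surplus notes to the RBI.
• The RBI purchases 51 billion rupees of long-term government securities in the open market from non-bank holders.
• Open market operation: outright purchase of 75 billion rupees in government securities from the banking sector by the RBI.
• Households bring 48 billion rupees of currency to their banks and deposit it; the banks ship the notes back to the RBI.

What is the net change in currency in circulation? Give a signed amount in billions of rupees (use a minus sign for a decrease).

Currency deposit 24 billion rupees: notes return to the central bank → −24B.
Asset purchase (from non-banks) 51 billion rupees: no currency enters or leaves circulation → 0.
OMO purchase (from banks) 75 billion rupees: no currency enters or leaves circulation → 0.
Currency deposit 48 billion rupees: notes return to the central bank → −48B.
Net: −24 + 0 + 0 − 48 = -72 billion.

-72 billion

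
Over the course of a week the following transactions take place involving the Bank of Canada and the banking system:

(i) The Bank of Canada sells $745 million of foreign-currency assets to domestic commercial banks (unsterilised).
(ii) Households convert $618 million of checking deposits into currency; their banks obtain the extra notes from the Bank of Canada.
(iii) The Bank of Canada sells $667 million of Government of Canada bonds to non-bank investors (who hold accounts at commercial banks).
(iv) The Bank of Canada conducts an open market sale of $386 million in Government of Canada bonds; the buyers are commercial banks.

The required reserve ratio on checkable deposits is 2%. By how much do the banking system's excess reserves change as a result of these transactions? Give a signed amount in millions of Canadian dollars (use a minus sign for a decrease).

FX sale $745 million: reserves −$745M, deposits 0.
Currency withdrawal $618 million: reserves −$618M, deposits −$618M.
Asset sale (to non-banks) $667 million: reserves −$667M, deposits −$667M.
OMO sale (to banks) $386 million: reserves −$386M, deposits 0.
Totals: Δreserves = −$2416M, Δdeposits = −$1285M.
Δrequired reserves = 2% × −$1285M = −$25.7M.
Δexcess reserves = Δreserves − Δrequired = −$2416M − (−$25.7M) = -$2390.3 million.

-$2390.3 million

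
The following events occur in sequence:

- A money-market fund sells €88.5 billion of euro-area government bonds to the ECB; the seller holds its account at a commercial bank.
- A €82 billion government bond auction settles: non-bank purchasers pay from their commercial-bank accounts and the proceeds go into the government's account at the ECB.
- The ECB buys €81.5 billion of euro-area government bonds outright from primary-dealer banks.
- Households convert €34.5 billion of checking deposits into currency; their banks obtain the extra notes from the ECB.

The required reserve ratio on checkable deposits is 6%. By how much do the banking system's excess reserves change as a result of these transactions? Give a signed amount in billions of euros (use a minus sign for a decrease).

+€55.18 billion

Asset purchase (from non-banks) €88.5 billion: reserves +€88.5B, deposits +€88.5B.
Government account inflow €82 billion: reserves −€82B, deposits −€82B.
OMO purchase (from banks) €81.5 billion: reserves +€81.5B, deposits 0.
Currency withdrawal €34.5 billion: reserves −€34.5B, deposits −€34.5B.
Totals: Δreserves = +€53.5B, Δdeposits = −€28B.
Δrequired reserves = 6% × −€28B = −€1.68B.
Δexcess reserves = Δreserves − Δrequired = +€53.5B − (−€1.68B) = +€55.18 billion.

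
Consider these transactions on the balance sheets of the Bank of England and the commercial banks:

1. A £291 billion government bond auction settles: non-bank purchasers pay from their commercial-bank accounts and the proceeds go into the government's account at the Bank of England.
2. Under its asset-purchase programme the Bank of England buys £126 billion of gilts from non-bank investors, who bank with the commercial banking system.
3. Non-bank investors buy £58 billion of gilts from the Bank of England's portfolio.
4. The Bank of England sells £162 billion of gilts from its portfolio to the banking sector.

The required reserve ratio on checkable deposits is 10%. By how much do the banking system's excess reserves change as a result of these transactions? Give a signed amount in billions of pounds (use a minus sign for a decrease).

Government account inflow £291 billion: reserves −£291B, deposits −£291B.
Asset purchase (from non-banks) £126 billion: reserves +£126B, deposits +£126B.
Asset sale (to non-banks) £58 billion: reserves −£58B, deposits −£58B.
OMO sale (to banks) £162 billion: reserves −£162B, deposits 0.
Totals: Δreserves = −£385B, Δdeposits = −£223B.
Δrequired reserves = 10% × −£223B = −£22.3B.
Δexcess reserves = Δreserves − Δrequired = −£385B − (−£22.3B) = -£362.7 billion.

-£362.7 billion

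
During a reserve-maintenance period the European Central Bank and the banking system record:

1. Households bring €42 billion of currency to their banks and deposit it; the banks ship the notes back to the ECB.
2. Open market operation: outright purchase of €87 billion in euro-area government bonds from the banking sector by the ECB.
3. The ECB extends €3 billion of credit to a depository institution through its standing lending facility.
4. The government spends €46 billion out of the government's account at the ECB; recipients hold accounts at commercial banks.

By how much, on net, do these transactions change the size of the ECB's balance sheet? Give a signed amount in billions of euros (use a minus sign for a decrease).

+€90 billion

ECB balance sheet:
  Assets:      Securities +€87B, Loans to banks +€3B
  Liabilities: Bank reserves +€178B, Currency in circulation −€42B, Government deposits −€46B
Change in total ECB assets = +€90 billion.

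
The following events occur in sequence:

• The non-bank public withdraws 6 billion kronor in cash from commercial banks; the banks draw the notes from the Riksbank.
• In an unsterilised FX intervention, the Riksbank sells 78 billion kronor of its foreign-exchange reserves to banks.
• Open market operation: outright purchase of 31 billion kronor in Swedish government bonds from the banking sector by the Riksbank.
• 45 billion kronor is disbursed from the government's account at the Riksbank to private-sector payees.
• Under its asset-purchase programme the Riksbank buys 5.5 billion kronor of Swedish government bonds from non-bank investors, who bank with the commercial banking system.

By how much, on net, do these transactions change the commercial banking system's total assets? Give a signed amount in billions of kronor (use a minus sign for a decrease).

+44.5 billion

Riksbank balance sheet:
  Assets:      Securities +36.5B, Foreign assets −78B
  Liabilities: Bank reserves −2.5B, Currency in circulation +6B, Government deposits −45B
Commercial banking system:
  Assets:      Reserves at CB −2.5B, Securities −31B, Foreign assets +78B
  Liabilities: Checkable deposits +44.5B
Change in total bank assets = +44.5 billion.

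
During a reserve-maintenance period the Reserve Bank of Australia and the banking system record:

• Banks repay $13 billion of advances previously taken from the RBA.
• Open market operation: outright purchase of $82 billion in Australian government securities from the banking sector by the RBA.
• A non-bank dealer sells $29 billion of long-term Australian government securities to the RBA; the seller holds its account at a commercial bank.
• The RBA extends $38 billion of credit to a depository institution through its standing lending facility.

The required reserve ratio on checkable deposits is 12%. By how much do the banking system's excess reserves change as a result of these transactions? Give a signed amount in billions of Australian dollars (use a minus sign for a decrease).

Discount-window repayment $13 billion: reserves −$13B, deposits 0.
OMO purchase (from banks) $82 billion: reserves +$82B, deposits 0.
Asset purchase (from non-banks) $29 billion: reserves +$29B, deposits +$29B.
Discount-window loan $38 billion: reserves +$38B, deposits 0.
Totals: Δreserves = +$136B, Δdeposits = +$29B.
Δrequired reserves = 12% × +$29B = +$3.48B.
Δexcess reserves = Δreserves − Δrequired = +$136B − (+$3.48B) = +$132.52 billion.

+$132.52 billion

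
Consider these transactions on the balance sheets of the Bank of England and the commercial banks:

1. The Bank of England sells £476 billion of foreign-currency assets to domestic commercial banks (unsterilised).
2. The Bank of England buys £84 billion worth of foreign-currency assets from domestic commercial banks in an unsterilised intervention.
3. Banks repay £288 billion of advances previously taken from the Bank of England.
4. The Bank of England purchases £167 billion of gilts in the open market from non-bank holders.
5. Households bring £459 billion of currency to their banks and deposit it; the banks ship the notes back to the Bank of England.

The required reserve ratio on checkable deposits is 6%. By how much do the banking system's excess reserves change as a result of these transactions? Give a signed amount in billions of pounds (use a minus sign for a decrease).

-£91.56 billion

FX sale £476 billion: reserves −£476B, deposits 0.
FX purchase £84 billion: reserves +£84B, deposits 0.
Discount-window repayment £288 billion: reserves −£288B, deposits 0.
Asset purchase (from non-banks) £167 billion: reserves +£167B, deposits +£167B.
Currency deposit £459 billion: reserves +£459B, deposits +£459B.
Totals: Δreserves = −£54B, Δdeposits = +£626B.
Δrequired reserves = 6% × +£626B = +£37.56B.
Δexcess reserves = Δreserves − Δrequired = −£54B − (+£37.56B) = -£91.56 billion.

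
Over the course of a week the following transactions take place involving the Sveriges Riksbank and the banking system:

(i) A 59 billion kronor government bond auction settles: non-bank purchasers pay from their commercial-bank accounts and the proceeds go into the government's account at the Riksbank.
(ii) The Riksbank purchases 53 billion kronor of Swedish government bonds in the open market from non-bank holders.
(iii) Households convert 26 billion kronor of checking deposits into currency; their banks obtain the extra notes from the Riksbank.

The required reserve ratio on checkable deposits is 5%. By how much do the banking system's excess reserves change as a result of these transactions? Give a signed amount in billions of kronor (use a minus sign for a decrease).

Government account inflow 59 billion kronor: reserves −59B, deposits −59B.
Asset purchase (from non-banks) 53 billion kronor: reserves +53B, deposits +53B.
Currency withdrawal 26 billion kronor: reserves −26B, deposits −26B.
Totals: Δreserves = −32B, Δdeposits = −32B.
Δrequired reserves = 5% × −32B = −1.6B.
Δexcess reserves = Δreserves − Δrequired = −32B − (−1.6B) = -30.4 billion.

-30.4 billion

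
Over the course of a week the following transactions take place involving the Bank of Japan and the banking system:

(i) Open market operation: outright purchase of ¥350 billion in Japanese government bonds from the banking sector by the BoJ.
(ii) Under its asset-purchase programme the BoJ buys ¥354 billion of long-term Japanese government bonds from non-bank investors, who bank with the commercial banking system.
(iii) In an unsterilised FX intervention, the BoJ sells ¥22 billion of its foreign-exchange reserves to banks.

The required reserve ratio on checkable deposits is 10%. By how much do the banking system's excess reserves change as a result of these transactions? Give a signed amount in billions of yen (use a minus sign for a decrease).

OMO purchase (from banks) ¥350 billion: reserves +¥350B, deposits 0.
Asset purchase (from non-banks) ¥354 billion: reserves +¥354B, deposits +¥354B.
FX sale ¥22 billion: reserves −¥22B, deposits 0.
Totals: Δreserves = +¥682B, Δdeposits = +¥354B.
Δrequired reserves = 10% × +¥354B = +¥35.4B.
Δexcess reserves = Δreserves − Δrequired = +¥682B − (+¥35.4B) = +¥646.6 billion.

+¥646.6 billion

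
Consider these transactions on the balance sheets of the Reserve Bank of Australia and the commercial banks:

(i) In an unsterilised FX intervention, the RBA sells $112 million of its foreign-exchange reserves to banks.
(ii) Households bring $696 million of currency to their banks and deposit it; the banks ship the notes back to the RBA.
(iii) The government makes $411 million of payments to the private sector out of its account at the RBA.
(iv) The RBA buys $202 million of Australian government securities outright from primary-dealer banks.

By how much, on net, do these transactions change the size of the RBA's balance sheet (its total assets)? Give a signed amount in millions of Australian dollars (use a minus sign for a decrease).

+$90 million

FX sale $112 million: an RBA asset is shed → −$112M.
Currency deposit $696 million: only the composition of liabilities changes → 0.
Government spending $411 million: only the composition of liabilities changes → 0.
OMO purchase (from banks) $202 million: an RBA asset is acquired → +$202M.
Net: −112 + 0 + 0 + 202 = +$90 million.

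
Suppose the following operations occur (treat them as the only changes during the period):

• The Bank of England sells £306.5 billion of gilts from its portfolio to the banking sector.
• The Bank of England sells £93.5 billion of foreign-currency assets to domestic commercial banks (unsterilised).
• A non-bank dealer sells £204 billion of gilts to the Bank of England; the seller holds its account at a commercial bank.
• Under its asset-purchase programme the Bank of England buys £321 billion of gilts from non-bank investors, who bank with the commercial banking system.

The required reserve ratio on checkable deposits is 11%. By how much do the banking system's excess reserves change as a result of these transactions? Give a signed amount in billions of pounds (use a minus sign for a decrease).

OMO sale (to banks) £306.5 billion: reserves −£306.5B, deposits 0.
FX sale £93.5 billion: reserves −£93.5B, deposits 0.
Asset purchase (from non-banks) £204 billion: reserves +£204B, deposits +£204B.
Asset purchase (from non-banks) £321 billion: reserves +£321B, deposits +£321B.
Totals: Δreserves = +£125B, Δdeposits = +£525B.
Δrequired reserves = 11% × +£525B = +£57.75B.
Δexcess reserves = Δreserves − Δrequired = +£125B − (+£57.75B) = +£67.25 billion.

+£67.25 billion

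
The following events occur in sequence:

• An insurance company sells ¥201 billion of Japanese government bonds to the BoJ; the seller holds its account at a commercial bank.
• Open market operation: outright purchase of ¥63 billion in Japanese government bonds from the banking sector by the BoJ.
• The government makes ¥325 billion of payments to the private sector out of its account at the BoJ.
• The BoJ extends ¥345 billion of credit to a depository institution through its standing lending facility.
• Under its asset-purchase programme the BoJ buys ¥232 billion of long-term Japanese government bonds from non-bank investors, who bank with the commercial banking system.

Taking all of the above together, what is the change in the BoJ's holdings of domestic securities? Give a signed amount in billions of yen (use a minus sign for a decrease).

Asset purchase (from non-banks) ¥201 billion: securities added to the BoJ's portfolio → +¥201B.
OMO purchase (from banks) ¥63 billion: securities added to the BoJ's portfolio → +¥63B.
Government spending ¥325 billion: the BoJ's securities portfolio is untouched → 0.
Discount-window loan ¥345 billion: the BoJ's securities portfolio is untouched → 0.
Asset purchase (from non-banks) ¥232 billion: securities added to the BoJ's portfolio → +¥232B.
Net: 201 + 63 + 0 + 0 + 232 = +¥496 billion.

+¥496 billion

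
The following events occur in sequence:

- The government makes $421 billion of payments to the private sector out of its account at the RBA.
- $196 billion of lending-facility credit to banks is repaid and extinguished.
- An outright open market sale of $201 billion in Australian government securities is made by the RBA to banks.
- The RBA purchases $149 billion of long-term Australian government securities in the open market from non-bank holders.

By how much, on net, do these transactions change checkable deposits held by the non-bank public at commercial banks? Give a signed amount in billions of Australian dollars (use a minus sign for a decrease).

RBA balance sheet:
  Assets:      Securities −$52B, Loans to banks −$196B
  Liabilities: Bank reserves +$173B, Government deposits −$421B
Commercial banking system:
  Assets:      Reserves at CB +$173B, Securities +$201B
  Liabilities: Checkable deposits +$570B, Borrowings from CB −$196B
So the change in checkable deposits held by the non-bank public at commercial banks is +$570 billion.

+$570 billion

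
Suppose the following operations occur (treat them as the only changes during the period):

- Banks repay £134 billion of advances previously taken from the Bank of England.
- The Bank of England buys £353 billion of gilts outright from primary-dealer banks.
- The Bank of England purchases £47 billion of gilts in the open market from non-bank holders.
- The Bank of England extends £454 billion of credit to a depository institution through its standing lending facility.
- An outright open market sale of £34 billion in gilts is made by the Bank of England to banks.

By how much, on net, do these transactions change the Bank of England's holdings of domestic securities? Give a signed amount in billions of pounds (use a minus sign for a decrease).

+£366 billion

Discount-window repayment £134 billion: the Bank of England's securities portfolio is untouched → 0.
OMO purchase (from banks) £353 billion: securities added to the Bank of England's portfolio → +£353B.
Asset purchase (from non-banks) £47 billion: securities added to the Bank of England's portfolio → +£47B.
Discount-window loan £454 billion: the Bank of England's securities portfolio is untouched → 0.
OMO sale (to banks) £34 billion: securities removed from the Bank of England's portfolio → −£34B.
Net: 0 + 353 + 47 + 0 − 34 = +£366 billion.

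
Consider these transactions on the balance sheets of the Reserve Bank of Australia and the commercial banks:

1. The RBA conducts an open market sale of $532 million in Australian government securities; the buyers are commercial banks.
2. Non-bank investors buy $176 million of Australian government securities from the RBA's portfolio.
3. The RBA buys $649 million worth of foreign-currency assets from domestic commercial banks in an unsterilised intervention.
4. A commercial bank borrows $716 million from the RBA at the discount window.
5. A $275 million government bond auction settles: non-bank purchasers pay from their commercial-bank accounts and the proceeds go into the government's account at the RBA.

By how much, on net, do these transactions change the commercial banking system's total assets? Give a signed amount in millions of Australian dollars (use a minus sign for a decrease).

+$265 million

RBA balance sheet:
  Assets:      Securities −$708M, Loans to banks +$716M, Foreign assets +$649M
  Liabilities: Bank reserves +$382M, Government deposits +$275M
Commercial banking system:
  Assets:      Reserves at CB +$382M, Securities +$532M, Foreign assets −$649M
  Liabilities: Checkable deposits −$451M, Borrowings from CB +$716M
Change in total bank assets = +$265 million.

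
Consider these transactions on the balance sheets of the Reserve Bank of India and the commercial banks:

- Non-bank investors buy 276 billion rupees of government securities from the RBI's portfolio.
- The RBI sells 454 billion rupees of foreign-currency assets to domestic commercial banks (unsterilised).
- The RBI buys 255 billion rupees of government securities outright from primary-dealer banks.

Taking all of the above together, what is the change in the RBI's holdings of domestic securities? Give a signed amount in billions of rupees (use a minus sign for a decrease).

-21 billion

RBI balance sheet:
  Assets:      Securities −21B, Foreign assets −454B
  Liabilities: Bank reserves −475B
Commercial banking system:
  Assets:      Reserves at CB −475B, Securities −255B, Foreign assets +454B
  Liabilities: Checkable deposits −276B
So the change in the RBI's holdings of domestic securities is -21 billion.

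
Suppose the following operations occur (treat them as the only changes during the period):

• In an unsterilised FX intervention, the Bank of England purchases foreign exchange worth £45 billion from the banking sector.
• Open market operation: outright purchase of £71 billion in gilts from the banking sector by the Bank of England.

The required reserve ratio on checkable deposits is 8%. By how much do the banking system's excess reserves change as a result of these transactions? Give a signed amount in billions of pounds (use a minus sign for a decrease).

FX purchase £45 billion: reserves +£45B, deposits 0.
OMO purchase (from banks) £71 billion: reserves +£71B, deposits 0.
Totals: Δreserves = +£116B, Δdeposits = 0.
Δrequired reserves = 8% × 0 = 0.
Δexcess reserves = Δreserves − Δrequired = +£116B − (0) = +£116 billion.

+£116 billion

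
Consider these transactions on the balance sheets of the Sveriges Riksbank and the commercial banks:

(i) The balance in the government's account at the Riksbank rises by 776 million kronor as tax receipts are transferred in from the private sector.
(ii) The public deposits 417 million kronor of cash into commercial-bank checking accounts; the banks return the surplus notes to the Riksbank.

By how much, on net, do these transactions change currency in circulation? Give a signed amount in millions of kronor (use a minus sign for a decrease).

-417 million

Riksbank balance sheet:
  Assets:      no change
  Liabilities: Bank reserves −359M, Currency in circulation −417M, Government deposits +776M
Commercial banking system:
  Assets:      Reserves at CB −359M
  Liabilities: Checkable deposits −359M
So the change in currency in circulation is -417 million.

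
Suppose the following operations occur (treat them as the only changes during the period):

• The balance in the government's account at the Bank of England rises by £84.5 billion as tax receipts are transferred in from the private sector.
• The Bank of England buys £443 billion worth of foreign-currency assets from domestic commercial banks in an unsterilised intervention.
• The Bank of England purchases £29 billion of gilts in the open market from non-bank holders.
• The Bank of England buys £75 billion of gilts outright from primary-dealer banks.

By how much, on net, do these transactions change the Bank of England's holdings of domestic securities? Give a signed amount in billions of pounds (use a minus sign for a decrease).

Bank of England balance sheet:
  Assets:      Securities +£104B, Foreign assets +£443B
  Liabilities: Bank reserves +£462.5B, Government deposits +£84.5B
Commercial banking system:
  Assets:      Reserves at CB +£462.5B, Securities −£75B, Foreign assets −£443B
  Liabilities: Checkable deposits −£55.5B
So the change in the Bank of England's holdings of domestic securities is +£104 billion.

+£104 billion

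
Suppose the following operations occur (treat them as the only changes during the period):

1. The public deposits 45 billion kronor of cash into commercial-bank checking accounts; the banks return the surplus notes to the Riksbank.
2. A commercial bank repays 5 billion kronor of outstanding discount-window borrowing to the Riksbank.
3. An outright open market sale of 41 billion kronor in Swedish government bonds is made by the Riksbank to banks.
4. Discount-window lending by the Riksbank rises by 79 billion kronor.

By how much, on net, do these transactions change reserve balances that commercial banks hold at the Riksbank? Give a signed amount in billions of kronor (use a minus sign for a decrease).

Currency deposit 45 billion kronor: returned notes are swapped for reserve credit → +45B.
Discount-window repayment 5 billion kronor: repayment is debited from reserves → −5B.
OMO sale (to banks) 41 billion kronor: the buying banks pay out of their reserve balances → −41B.
Discount-window loan 79 billion kronor: the loan is credited to the bank's reserve account → +79B.
Net: 45 − 5 − 41 + 79 = +78 billion.

+78 billion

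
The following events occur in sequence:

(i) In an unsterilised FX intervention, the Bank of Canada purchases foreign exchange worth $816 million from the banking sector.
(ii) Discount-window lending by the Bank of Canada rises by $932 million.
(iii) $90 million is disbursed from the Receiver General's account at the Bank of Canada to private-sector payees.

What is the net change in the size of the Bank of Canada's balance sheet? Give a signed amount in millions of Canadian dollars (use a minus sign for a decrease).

+$1748 million

FX purchase $816 million: a Bank of Canada asset is acquired → +$816M.
Discount-window loan $932 million: a Bank of Canada asset is acquired → +$932M.
Government spending $90 million: only the composition of liabilities changes → 0.
Net: 816 + 932 + 0 = +$1748 million.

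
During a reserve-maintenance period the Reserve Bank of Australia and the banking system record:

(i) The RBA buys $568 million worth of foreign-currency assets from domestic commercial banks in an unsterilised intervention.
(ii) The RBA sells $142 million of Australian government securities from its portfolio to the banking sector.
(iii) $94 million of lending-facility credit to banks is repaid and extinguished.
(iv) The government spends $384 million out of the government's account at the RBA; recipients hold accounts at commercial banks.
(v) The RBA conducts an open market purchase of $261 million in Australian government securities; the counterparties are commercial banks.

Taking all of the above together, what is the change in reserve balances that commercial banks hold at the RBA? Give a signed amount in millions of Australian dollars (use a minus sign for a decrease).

RBA balance sheet:
  Assets:      Securities +$119M, Loans to banks −$94M, Foreign assets +$568M
  Liabilities: Bank reserves +$977M, Government deposits −$384M
Commercial banking system:
  Assets:      Reserves at CB +$977M, Securities −$119M, Foreign assets −$568M
  Liabilities: Checkable deposits +$384M, Borrowings from CB −$94M
So the change in reserve balances that commercial banks hold at the RBA is +$977 million.

+$977 million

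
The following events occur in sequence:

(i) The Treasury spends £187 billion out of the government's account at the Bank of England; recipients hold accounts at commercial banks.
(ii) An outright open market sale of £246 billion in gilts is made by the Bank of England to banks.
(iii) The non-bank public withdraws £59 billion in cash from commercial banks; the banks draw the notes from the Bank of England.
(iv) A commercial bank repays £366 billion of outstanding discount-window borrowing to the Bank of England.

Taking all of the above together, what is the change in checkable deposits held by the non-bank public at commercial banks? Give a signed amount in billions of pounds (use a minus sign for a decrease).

Government spending £187 billion: non-bank counterparties' bank balances rise → +£187B.
OMO sale (to banks) £246 billion: the counterparty is a bank, so public deposits are unchanged → 0.
Currency withdrawal £59 billion: non-bank counterparties' bank balances fall → −£59B.
Discount-window repayment £366 billion: the counterparty is a bank, so public deposits are unchanged → 0.
Net: 187 + 0 − 59 + 0 = +£128 billion.

+£128 billion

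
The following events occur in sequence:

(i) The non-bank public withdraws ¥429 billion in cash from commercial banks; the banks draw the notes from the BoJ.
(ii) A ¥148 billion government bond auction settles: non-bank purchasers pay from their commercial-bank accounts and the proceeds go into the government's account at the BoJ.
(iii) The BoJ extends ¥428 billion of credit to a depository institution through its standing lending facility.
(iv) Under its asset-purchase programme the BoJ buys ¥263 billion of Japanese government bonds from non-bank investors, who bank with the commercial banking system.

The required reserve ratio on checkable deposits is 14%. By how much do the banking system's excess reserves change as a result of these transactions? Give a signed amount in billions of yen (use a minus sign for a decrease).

+¥157.96 billion

Currency withdrawal ¥429 billion: reserves −¥429B, deposits −¥429B.
Government account inflow ¥148 billion: reserves −¥148B, deposits −¥148B.
Discount-window loan ¥428 billion: reserves +¥428B, deposits 0.
Asset purchase (from non-banks) ¥263 billion: reserves +¥263B, deposits +¥263B.
Totals: Δreserves = +¥114B, Δdeposits = −¥314B.
Δrequired reserves = 14% × −¥314B = −¥43.96B.
Δexcess reserves = Δreserves − Δrequired = +¥114B − (−¥43.96B) = +¥157.96 billion.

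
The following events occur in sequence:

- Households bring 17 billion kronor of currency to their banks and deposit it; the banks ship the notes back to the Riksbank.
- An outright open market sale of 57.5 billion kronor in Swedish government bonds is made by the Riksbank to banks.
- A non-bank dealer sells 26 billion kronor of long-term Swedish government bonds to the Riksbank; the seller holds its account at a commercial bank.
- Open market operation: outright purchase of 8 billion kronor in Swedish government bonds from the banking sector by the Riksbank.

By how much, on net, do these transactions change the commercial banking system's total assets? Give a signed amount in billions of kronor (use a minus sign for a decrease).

Currency deposit 17 billion kronor: bank balance sheets expand → +17B.
OMO sale (to banks) 57.5 billion kronor: just an asset swap on bank balance sheets → 0.
Asset purchase (from non-banks) 26 billion kronor: bank balance sheets expand → +26B.
OMO purchase (from banks) 8 billion kronor: just an asset swap on bank balance sheets → 0.
Net: 17 + 0 + 26 + 0 = +43 billion.

+43 billion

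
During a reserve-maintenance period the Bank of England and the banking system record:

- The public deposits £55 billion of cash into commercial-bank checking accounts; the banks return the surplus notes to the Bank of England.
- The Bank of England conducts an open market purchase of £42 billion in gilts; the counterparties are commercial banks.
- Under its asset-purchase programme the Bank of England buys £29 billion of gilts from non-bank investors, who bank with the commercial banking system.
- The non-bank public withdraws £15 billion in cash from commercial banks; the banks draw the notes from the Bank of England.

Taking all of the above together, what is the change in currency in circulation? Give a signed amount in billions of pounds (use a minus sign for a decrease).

-£40 billion

Currency deposit £55 billion: notes return to the central bank → −£55B.
OMO purchase (from banks) £42 billion: no currency enters or leaves circulation → 0.
Asset purchase (from non-banks) £29 billion: no currency enters or leaves circulation → 0.
Currency withdrawal £15 billion: notes leave the central bank → +£15B.
Net: −55 + 0 + 0 + 15 = -£40 billion.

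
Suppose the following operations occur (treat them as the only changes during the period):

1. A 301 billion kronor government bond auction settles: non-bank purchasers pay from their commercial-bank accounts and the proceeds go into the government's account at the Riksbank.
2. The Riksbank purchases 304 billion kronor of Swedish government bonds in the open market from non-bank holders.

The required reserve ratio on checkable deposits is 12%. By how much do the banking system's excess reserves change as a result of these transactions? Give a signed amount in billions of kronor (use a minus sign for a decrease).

+2.64 billion

Government account inflow 301 billion kronor: reserves −301B, deposits −301B.
Asset purchase (from non-banks) 304 billion kronor: reserves +304B, deposits +304B.
Totals: Δreserves = +3B, Δdeposits = +3B.
Δrequired reserves = 12% × +3B = +0.36B.
Δexcess reserves = Δreserves − Δrequired = +3B − (+0.36B) = +2.64 billion.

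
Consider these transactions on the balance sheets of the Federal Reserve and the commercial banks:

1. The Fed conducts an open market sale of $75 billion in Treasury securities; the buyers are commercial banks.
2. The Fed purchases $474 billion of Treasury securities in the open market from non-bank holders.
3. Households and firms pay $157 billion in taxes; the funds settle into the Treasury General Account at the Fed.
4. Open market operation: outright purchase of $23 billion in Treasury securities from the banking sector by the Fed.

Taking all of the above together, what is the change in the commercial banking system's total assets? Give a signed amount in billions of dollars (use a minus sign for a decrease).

Fed balance sheet:
  Assets:      Securities +$422B
  Liabilities: Bank reserves +$265B, Government deposits +$157B
Commercial banking system:
  Assets:      Reserves at CB +$265B, Securities +$52B
  Liabilities: Checkable deposits +$317B
Change in total bank assets = +$317 billion.

+$317 billion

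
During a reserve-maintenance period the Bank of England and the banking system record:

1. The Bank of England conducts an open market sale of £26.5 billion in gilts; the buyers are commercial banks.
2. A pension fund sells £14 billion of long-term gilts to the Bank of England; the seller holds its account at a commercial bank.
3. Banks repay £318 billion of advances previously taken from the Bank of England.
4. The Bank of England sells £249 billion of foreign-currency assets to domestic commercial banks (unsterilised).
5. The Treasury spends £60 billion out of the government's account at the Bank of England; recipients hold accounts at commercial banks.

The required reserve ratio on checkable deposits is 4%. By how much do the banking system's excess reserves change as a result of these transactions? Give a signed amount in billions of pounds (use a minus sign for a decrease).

OMO sale (to banks) £26.5 billion: reserves −£26.5B, deposits 0.
Asset purchase (from non-banks) £14 billion: reserves +£14B, deposits +£14B.
Discount-window repayment £318 billion: reserves −£318B, deposits 0.
FX sale £249 billion: reserves −£249B, deposits 0.
Government spending £60 billion: reserves +£60B, deposits +£60B.
Totals: Δreserves = −£519.5B, Δdeposits = +£74B.
Δrequired reserves = 4% × +£74B = +£2.96B.
Δexcess reserves = Δreserves − Δrequired = −£519.5B − (+£2.96B) = -£522.46 billion.

-£522.46 billion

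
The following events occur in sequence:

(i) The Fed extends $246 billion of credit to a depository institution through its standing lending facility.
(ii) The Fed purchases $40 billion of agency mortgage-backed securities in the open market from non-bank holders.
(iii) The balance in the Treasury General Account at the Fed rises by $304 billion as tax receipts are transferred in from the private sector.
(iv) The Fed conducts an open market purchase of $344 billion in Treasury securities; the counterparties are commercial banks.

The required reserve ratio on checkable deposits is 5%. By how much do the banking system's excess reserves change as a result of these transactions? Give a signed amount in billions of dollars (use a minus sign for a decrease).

+$339.2 billion

Discount-window loan $246 billion: reserves +$246B, deposits 0.
Asset purchase (from non-banks) $40 billion: reserves +$40B, deposits +$40B.
Government account inflow $304 billion: reserves −$304B, deposits −$304B.
OMO purchase (from banks) $344 billion: reserves +$344B, deposits 0.
Totals: Δreserves = +$326B, Δdeposits = −$264B.
Δrequired reserves = 5% × −$264B = −$13.2B.
Δexcess reserves = Δreserves − Δrequired = +$326B − (−$13.2B) = +$339.2 billion.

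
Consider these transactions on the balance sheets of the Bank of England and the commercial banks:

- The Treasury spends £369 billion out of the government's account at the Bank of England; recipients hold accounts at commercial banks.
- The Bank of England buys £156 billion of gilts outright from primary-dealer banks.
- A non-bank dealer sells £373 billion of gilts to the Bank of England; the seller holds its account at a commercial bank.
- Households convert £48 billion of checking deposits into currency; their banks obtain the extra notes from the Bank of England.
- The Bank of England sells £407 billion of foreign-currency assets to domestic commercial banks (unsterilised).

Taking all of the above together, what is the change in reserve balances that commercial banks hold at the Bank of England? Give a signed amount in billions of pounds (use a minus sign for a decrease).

Government spending £369 billion: government payments flow into bank reserve accounts → +£369B.
OMO purchase (from banks) £156 billion: the Bank of England pays by crediting reserve accounts → +£156B.
Asset purchase (from non-banks) £373 billion: the Bank of England pays by crediting reserve accounts → +£373B.
Currency withdrawal £48 billion: banks swap reserves for currency → −£48B.
FX sale £407 billion: the buying banks pay out of their reserve balances → −£407B.
Net: 369 + 156 + 373 − 48 − 407 = +£443 billion.

+£443 billion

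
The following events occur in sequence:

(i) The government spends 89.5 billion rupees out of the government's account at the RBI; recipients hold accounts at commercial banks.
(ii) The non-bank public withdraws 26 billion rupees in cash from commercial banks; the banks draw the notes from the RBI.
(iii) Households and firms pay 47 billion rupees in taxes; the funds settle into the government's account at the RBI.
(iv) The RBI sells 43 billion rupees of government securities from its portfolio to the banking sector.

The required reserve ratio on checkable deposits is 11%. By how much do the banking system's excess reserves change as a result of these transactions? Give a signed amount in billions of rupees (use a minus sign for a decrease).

-28.315 billion

Government spending 89.5 billion rupees: reserves +89.5B, deposits +89.5B.
Currency withdrawal 26 billion rupees: reserves −26B, deposits −26B.
Government account inflow 47 billion rupees: reserves −47B, deposits −47B.
OMO sale (to banks) 43 billion rupees: reserves −43B, deposits 0.
Totals: Δreserves = −26.5B, Δdeposits = +16.5B.
Δrequired reserves = 11% × +16.5B = +1.815B.
Δexcess reserves = Δreserves − Δrequired = −26.5B − (+1.815B) = -28.315 billion.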